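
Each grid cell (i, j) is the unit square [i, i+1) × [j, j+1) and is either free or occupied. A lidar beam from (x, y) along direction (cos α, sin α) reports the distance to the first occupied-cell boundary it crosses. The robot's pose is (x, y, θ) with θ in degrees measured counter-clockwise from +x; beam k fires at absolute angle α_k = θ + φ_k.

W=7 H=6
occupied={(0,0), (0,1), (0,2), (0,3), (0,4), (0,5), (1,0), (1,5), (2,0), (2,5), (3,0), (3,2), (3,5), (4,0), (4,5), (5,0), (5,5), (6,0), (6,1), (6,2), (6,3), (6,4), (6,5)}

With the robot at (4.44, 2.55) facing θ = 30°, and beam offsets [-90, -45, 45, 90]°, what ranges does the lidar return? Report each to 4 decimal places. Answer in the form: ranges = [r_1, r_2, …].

beam 1: φ=-90°, α=300°
  dir = (cos 300°, sin 300°) = (0.5000, -0.8660); from cell (4,2)
  next x-line at t=1.1200, next y-line at t=0.6351; Δt_x=2.0000, Δt_y=1.1547
    y: enter (4,1) at t=0.6351
    x: enter (5,1) at t=1.1200
    y: enter (5,0) at t=1.7898 ← occupied
  → r_1 = 1.7898
beam 2: φ=-45°, α=345°
  dir = (cos 345°, sin 345°) = (0.9659, -0.2588); from cell (4,2)
  next x-line at t=0.5798, next y-line at t=2.1250; Δt_x=1.0353, Δt_y=3.8637
    x: enter (5,2) at t=0.5798
    x: enter (6,2) at t=1.6150 ← occupied
  → r_2 = 1.6150
beam 3: φ=45°, α=75°
  dir = (cos 75°, sin 75°) = (0.2588, 0.9659); from cell (4,2)
  next x-line at t=2.1637, next y-line at t=0.4659; Δt_x=3.8637, Δt_y=1.0353
    y: enter (4,3) at t=0.4659
    y: enter (4,4) at t=1.5012
    x: enter (5,4) at t=2.1637
    y: enter (5,5) at t=2.5364 ← occupied
  → r_3 = 2.5364
beam 4: φ=90°, α=120°
  dir = (cos 120°, sin 120°) = (-0.5000, 0.8660); from cell (4,2)
  next x-line at t=0.8800, next y-line at t=0.5196; Δt_x=2.0000, Δt_y=1.1547
    y: enter (4,3) at t=0.5196
    x: enter (3,3) at t=0.8800
    y: enter (3,4) at t=1.6743
    y: enter (3,5) at t=2.8290 ← occupied
  → r_4 = 2.8290

ranges = [1.7898, 1.6150, 2.5364, 2.8290]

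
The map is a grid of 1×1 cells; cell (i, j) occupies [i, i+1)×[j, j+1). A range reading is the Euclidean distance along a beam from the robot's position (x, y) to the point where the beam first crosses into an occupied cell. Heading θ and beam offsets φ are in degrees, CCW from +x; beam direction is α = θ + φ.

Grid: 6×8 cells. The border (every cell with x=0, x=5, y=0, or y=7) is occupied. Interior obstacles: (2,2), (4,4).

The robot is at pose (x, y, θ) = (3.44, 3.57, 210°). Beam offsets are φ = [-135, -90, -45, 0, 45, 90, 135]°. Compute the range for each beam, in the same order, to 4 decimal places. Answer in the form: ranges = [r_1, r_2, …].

ranges = [3.5510, 3.9606, 2.5261, 1.1400, 2.6607, 2.9676, 1.6150]

beam 1: φ=-135°, α=75°
  direction (0.2588, 0.9659); cell (3,3); t to first gridline: x 2.1637, y 0.4452 (then +3.8637 / +1.0353)
    (3,4) via y @ 0.4452
    (3,5) via y @ 1.4804
    (4,5) via x @ 2.1637
    (4,6) via y @ 2.5157
    (4,7) via y @ 3.5510  # hit
  → r_1 = 3.5510
beam 2: φ=-90°, α=120°
  direction (-0.5000, 0.8660); cell (3,3); t to first gridline: x 0.8800, y 0.4965 (then +2.0000 / +1.1547)
    (3,4) via y @ 0.4965
    (2,4) via x @ 0.8800
    (2,5) via y @ 1.6512
    (2,6) via y @ 2.8059
    (1,6) via x @ 2.8800
    (1,7) via y @ 3.9606  # hit
  → r_2 = 3.9606
beam 3: φ=-45°, α=165°
  direction (-0.9659, 0.2588); cell (3,3); t to first gridline: x 0.4555, y 1.6614 (then +1.0353 / +3.8637)
    (2,3) via x @ 0.4555
    (1,3) via x @ 1.4908
    (1,4) via y @ 1.6614
    (0,4) via x @ 2.5261  # hit
  → r_3 = 2.5261
beam 4: φ=0°, α=210°
  direction (-0.8660, -0.5000); cell (3,3); t to first gridline: x 0.5081, y 1.1400 (then +1.1547 / +2.0000)
    (2,3) via x @ 0.5081
    (2,2) via y @ 1.1400  # hit
  → r_4 = 1.1400
beam 5: φ=45°, α=255°
  direction (-0.2588, -0.9659); cell (3,3); t to first gridline: x 1.7000, y 0.5901 (then +3.8637 / +1.0353)
    (3,2) via y @ 0.5901
    (3,1) via y @ 1.6254
    (2,1) via x @ 1.7000
    (2,0) via y @ 2.6607  # hit
  → r_5 = 2.6607
beam 6: φ=90°, α=300°
  direction (0.5000, -0.8660); cell (3,3); t to first gridline: x 1.1200, y 0.6582 (then +2.0000 / +1.1547)
    (3,2) via y @ 0.6582
    (4,2) via x @ 1.1200
    (4,1) via y @ 1.8129
    (4,0) via y @ 2.9676  # hit
  → r_6 = 2.9676
beam 7: φ=135°, α=345°
  direction (0.9659, -0.2588); cell (3,3); t to first gridline: x 0.5798, y 2.2023 (then +1.0353 / +3.8637)
    (4,3) via x @ 0.5798
    (5,3) via x @ 1.6150  # hit
  → r_7 = 1.6150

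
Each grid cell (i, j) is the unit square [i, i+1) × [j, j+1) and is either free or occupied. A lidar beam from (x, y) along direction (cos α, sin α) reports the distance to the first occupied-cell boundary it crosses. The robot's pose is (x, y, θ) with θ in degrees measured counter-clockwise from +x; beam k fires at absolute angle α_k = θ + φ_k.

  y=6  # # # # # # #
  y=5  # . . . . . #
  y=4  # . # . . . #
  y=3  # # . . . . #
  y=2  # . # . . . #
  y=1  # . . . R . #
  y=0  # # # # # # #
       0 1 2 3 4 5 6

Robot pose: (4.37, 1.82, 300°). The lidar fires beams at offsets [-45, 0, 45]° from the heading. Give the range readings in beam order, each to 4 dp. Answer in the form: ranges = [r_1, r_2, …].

ranges = [0.8489, 0.9469, 1.6875]

beam 1: φ=-45°, α=255°
  d=(-0.2588,-0.9659)  start (4,1)  tX=1.4296 tY=0.8489  stride 1/|dx|=3.8637 1/|dy|=1.0353
    cross y-line → (4,0), t=0.8489 (wall)
  → r_1 = 0.8489
beam 2: φ=0°, α=300°
  d=(0.5000,-0.8660)  start (4,1)  tX=1.2600 tY=0.9469  stride 1/|dx|=2.0000 1/|dy|=1.1547
    cross y-line → (4,0), t=0.9469 (wall)
  → r_2 = 0.9469
beam 3: φ=45°, α=345°
  d=(0.9659,-0.2588)  start (4,1)  tX=0.6522 tY=3.1682  stride 1/|dx|=1.0353 1/|dy|=3.8637
    cross x-line → (5,1), t=0.6522
    cross x-line → (6,1), t=1.6875 (wall)
  → r_3 = 1.6875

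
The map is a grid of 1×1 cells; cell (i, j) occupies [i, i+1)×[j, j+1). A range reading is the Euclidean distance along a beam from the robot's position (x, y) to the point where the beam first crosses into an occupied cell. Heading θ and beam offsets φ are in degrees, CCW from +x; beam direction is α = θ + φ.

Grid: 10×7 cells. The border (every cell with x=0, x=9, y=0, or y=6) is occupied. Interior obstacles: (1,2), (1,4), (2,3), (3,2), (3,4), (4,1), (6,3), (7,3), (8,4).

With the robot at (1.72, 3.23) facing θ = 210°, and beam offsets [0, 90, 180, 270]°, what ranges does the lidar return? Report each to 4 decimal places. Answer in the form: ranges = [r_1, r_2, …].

ranges = [0.4600, 0.2656, 0.3233, 0.8891]

beam 1: φ=0°, α=210°
  direction (-0.8660, -0.5000); cell (1,3); t to first gridline: x 0.8314, y 0.4600 (then +1.1547 / +2.0000)
    (1,2) via y @ 0.4600  # hit
  → r_1 = 0.4600
beam 2: φ=90°, α=300°
  direction (0.5000, -0.8660); cell (1,3); t to first gridline: x 0.5600, y 0.2656 (then +2.0000 / +1.1547)
    (1,2) via y @ 0.2656  # hit
  → r_2 = 0.2656
beam 3: φ=180°, α=30°
  direction (0.8660, 0.5000); cell (1,3); t to first gridline: x 0.3233, y 1.5400 (then +1.1547 / +2.0000)
    (2,3) via x @ 0.3233  # hit
  → r_3 = 0.3233
beam 4: φ=270°, α=120°
  direction (-0.5000, 0.8660); cell (1,3); t to first gridline: x 1.4400, y 0.8891 (then +2.0000 / +1.1547)
    (1,4) via y @ 0.8891  # hit
  → r_4 = 0.8891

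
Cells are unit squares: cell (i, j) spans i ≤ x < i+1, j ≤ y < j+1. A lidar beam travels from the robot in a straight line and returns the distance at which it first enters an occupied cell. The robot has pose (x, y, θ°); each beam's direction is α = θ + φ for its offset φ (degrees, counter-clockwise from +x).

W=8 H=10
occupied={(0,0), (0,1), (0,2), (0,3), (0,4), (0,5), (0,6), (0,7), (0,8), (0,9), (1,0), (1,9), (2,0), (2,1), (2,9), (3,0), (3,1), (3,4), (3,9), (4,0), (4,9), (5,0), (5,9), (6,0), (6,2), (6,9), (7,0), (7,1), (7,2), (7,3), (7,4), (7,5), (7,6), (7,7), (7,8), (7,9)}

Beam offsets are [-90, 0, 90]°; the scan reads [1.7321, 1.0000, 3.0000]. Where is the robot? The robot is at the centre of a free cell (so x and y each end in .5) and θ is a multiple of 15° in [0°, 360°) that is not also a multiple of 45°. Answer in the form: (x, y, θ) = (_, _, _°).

Candidates: 44 free-cell centres × 16 headings = 704 poses. Raycast each; keep the one whose scan matches to 4 dp.
  (2.5, 7.5, 60°): beam 1 = 5.1962 ≠ 1.7321 ✗
  (3.5, 3.5, 60°): beam 1 = 2.8868 ≠ 1.7321 ✗
  (3.5, 5.5, 165°): beam 1 = 3.6235 ≠ 1.7321 ✗
  (5.5, 4.5, 345°): beam 1 = 3.6235 ≠ 1.7321 ✗
  …
  (2.5, 3.5, 30°): r_1=1.7321, r_2=1.0000, r_3=3.0000 — all match ✓
Unique over the lattice → pose = (2.5, 3.5, 30°).

(x, y, θ) = (2.5, 3.5, 30°)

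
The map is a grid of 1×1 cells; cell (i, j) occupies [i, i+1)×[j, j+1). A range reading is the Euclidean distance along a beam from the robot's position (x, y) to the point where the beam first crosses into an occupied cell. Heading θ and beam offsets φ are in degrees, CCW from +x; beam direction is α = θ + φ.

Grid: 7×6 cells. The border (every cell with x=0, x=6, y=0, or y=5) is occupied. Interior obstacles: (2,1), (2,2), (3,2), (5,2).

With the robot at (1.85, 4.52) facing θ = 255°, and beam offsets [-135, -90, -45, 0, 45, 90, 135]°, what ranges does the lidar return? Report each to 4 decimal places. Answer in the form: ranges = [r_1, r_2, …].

beam 1: φ=-135°, α=120°
  direction (-0.5000, 0.8660); cell (1,4); t to first gridline: x 1.7000, y 0.5543 (then +2.0000 / +1.1547)
    (1,5) via y @ 0.5543  # hit
  → r_1 = 0.5543
beam 2: φ=-90°, α=165°
  direction (-0.9659, 0.2588); cell (1,4); t to first gridline: x 0.8800, y 1.8546 (then +1.0353 / +3.8637)
    (0,4) via x @ 0.8800  # hit
  → r_2 = 0.8800
beam 3: φ=-45°, α=210°
  direction (-0.8660, -0.5000); cell (1,4); t to first gridline: x 0.9815, y 1.0400 (then +1.1547 / +2.0000)
    (0,4) via x @ 0.9815  # hit
  → r_3 = 0.9815
beam 4: φ=0°, α=255°
  direction (-0.2588, -0.9659); cell (1,4); t to first gridline: x 3.2841, y 0.5383 (then +3.8637 / +1.0353)
    (1,3) via y @ 0.5383
    (1,2) via y @ 1.5736
    (1,1) via y @ 2.6089
    (0,1) via x @ 3.2841  # hit
  → r_4 = 3.2841
beam 5: φ=45°, α=300°
  direction (0.5000, -0.8660); cell (1,4); t to first gridline: x 0.3000, y 0.6004 (then +2.0000 / +1.1547)
    (2,4) via x @ 0.3000
    (2,3) via y @ 0.6004
    (2,2) via y @ 1.7551  # hit
  → r_5 = 1.7551
beam 6: φ=90°, α=345°
  direction (0.9659, -0.2588); cell (1,4); t to first gridline: x 0.1553, y 2.0091 (then +1.0353 / +3.8637)
    (2,4) via x @ 0.1553
    (3,4) via x @ 1.1906
    (3,3) via y @ 2.0091
    (4,3) via x @ 2.2258
    (5,3) via x @ 3.2611
    (6,3) via x @ 4.2964  # hit
  → r_6 = 4.2964
beam 7: φ=135°, α=30°
  direction (0.8660, 0.5000); cell (1,4); t to first gridline: x 0.1732, y 0.9600 (then +1.1547 / +2.0000)
    (2,4) via x @ 0.1732
    (2,5) via y @ 0.9600  # hit
  → r_7 = 0.9600

ranges = [0.5543, 0.8800, 0.9815, 3.2841, 1.7551, 4.2964, 0.9600]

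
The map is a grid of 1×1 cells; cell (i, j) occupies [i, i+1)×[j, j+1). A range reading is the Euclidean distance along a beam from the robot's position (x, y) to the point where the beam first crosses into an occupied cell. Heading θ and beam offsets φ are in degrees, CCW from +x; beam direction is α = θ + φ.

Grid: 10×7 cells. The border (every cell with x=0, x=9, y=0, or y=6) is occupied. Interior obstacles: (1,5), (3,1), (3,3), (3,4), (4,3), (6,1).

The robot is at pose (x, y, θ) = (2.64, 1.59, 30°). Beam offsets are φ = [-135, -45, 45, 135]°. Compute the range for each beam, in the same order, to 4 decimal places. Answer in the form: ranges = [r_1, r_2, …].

beam 1: φ=-135°, α=255°
  cosα=-0.2588 sinα=-0.9659 | (2,1) | tMaxX 2.4728 tMaxY 0.6108 | tΔX 3.8637 tΔY 1.0353
    t=0.6108 [y] (2,0) — stop
  → r_1 = 0.6108
beam 2: φ=-45°, α=345°
  cosα=0.9659 sinα=-0.2588 | (2,1) | tMaxX 0.3727 tMaxY 2.2796 | tΔX 1.0353 tΔY 3.8637
    t=0.3727 [x] (3,1) — stop
  → r_2 = 0.3727
beam 3: φ=45°, α=75°
  cosα=0.2588 sinα=0.9659 | (2,1) | tMaxX 1.3909 tMaxY 0.4245 | tΔX 3.8637 tΔY 1.0353
    t=0.4245 [y] (2,2)
    t=1.3909 [x] (3,2)
    t=1.4597 [y] (3,3) — stop
  → r_3 = 1.4597
beam 4: φ=135°, α=165°
  cosα=-0.9659 sinα=0.2588 | (2,1) | tMaxX 0.6626 tMaxY 1.5841 | tΔX 1.0353 tΔY 3.8637
    t=0.6626 [x] (1,1)
    t=1.5841 [y] (1,2)
    t=1.6979 [x] (0,2) — stop
  → r_4 = 1.6979

ranges = [0.6108, 0.3727, 1.4597, 1.6979]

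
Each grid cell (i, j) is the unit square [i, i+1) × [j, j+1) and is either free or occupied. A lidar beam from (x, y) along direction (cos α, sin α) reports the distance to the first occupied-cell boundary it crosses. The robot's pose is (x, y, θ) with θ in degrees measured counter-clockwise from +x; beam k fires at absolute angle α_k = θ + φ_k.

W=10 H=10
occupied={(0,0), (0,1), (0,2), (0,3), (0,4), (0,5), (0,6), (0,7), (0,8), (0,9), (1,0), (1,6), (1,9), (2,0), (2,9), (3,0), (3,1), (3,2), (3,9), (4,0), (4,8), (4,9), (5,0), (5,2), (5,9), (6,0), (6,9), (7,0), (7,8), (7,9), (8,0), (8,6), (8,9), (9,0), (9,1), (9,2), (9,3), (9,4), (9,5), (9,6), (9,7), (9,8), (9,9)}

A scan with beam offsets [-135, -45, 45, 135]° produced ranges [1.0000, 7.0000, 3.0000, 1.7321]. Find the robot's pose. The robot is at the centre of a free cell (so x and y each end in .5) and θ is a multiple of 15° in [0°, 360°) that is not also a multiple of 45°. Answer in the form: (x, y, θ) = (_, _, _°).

The pose lattice has 57·16 = 912 candidates. Test each by forward raycasting.
  (5.5, 4.5, 255°): beam 1 = 5.1962 ≠ 1.0000 ✗
  (4.5, 2.5, 240°): beam 1 = 6.7293 ≠ 1.0000 ✗
  (1.5, 5.5, 345°): beam 1 = 0.5774 ≠ 1.0000 ✗
  (4.5, 1.5, 30°): beam 1 = 0.5176 ≠ 1.0000 ✗
  (8.5, 4.5, 150°): beam 1 = 0.5176 ≠ 1.0000 ✗
  …
  (7.5, 5.5, 195°): r_1=1.0000, r_2=7.0000, r_3=3.0000, r_4=1.7321 — all match ✓
Unique over the lattice → pose = (7.5, 5.5, 195°).

(x, y, θ) = (7.5, 5.5, 195°)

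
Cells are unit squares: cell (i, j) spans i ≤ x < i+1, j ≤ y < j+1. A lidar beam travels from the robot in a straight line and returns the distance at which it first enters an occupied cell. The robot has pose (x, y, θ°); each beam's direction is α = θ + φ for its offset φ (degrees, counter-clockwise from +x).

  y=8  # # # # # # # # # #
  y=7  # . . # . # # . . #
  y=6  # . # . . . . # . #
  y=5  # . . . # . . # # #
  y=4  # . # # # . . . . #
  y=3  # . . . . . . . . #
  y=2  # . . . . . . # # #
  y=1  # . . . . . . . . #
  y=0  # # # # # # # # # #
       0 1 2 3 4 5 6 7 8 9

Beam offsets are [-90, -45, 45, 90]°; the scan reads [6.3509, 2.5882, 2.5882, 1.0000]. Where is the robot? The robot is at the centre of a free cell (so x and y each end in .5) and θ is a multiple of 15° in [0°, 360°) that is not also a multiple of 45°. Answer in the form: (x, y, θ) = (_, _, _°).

(x, y, θ) = (3.5, 1.5, 120°)

Enumerate (i+0.5, j+0.5, θ) over the 43 free cells and 16 admissible headings. For each, cast all 4 beams and compare to the given ranges.
  (1.5, 7.5, 105°): beam 1 = 1.5529 ≠ 6.3509 ✗
  (6.5, 2.5, 150°): beam 1 = 2.8868 ≠ 6.3509 ✗
  (8.5, 3.5, 210°): beam 1 = 1.7321 ≠ 6.3509 ✗
  (6.5, 6.5, 345°): beam 1 = 5.6940 ≠ 6.3509 ✗
  (4.5, 2.5, 240°): beam 1 = 4.0415 ≠ 6.3509 ✗
  …
  (3.5, 1.5, 120°): r_1=6.3509, r_2=2.5882, r_3=2.5882, r_4=1.0000 — all match ✓
No second candidate reproduces the full scan.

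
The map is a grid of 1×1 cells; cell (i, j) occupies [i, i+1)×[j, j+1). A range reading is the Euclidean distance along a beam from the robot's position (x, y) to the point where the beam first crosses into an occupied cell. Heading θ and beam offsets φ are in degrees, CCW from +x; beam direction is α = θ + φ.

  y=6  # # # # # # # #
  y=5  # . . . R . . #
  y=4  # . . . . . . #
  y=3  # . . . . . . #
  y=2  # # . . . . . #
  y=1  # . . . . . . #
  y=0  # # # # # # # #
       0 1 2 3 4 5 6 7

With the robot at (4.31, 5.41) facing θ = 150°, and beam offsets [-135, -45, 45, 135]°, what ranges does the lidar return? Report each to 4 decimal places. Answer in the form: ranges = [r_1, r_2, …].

ranges = [2.2796, 0.6108, 3.4268, 4.5656]

beam 1: φ=-135°, α=15°
  cosα=0.9659 sinα=0.2588 | (4,5) | tMaxX 0.7143 tMaxY 2.2796 | tΔX 1.0353 tΔY 3.8637
    t=0.7143 [x] (5,5)
    t=1.7496 [x] (6,5)
    t=2.2796 [y] (6,6) — stop
  → r_1 = 2.2796
beam 2: φ=-45°, α=105°
  cosα=-0.2588 sinα=0.9659 | (4,5) | tMaxX 1.1977 tMaxY 0.6108 | tΔX 3.8637 tΔY 1.0353
    t=0.6108 [y] (4,6) — stop
  → r_2 = 0.6108
beam 3: φ=45°, α=195°
  cosα=-0.9659 sinα=-0.2588 | (4,5) | tMaxX 0.3209 tMaxY 1.5841 | tΔX 1.0353 tΔY 3.8637
    t=0.3209 [x] (3,5)
    t=1.3562 [x] (2,5)
    t=1.5841 [y] (2,4)
    t=2.3915 [x] (1,4)
    t=3.4268 [x] (0,4) — stop
  → r_3 = 3.4268
beam 4: φ=135°, α=285°
  cosα=0.2588 sinα=-0.9659 | (4,5) | tMaxX 2.6660 tMaxY 0.4245 | tΔX 3.8637 tΔY 1.0353
    t=0.4245 [y] (4,4)
    t=1.4597 [y] (4,3)
    t=2.4950 [y] (4,2)
    t=2.6660 [x] (5,2)
    t=3.5303 [y] (5,1)
    t=4.5656 [y] (5,0) — stop
  → r_4 = 4.5656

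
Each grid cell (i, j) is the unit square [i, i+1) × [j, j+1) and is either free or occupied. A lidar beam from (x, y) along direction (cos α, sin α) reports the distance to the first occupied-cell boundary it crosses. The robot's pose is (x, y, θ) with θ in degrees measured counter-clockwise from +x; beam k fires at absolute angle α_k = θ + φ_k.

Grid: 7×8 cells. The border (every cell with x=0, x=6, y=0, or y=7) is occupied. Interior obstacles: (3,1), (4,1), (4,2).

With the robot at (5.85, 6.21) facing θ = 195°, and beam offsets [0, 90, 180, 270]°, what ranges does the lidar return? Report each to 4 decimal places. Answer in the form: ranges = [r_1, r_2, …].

beam 1: φ=0°, α=195°
  d=(-0.9659,-0.2588)  start (5,6)  tX=0.8800 tY=0.8114  stride 1/|dx|=1.0353 1/|dy|=3.8637
    cross y-line → (5,5), t=0.8114
    cross x-line → (4,5), t=0.8800
    cross x-line → (3,5), t=1.9153
    cross x-line → (2,5), t=2.9505
    cross x-line → (1,5), t=3.9858
    cross y-line → (1,4), t=4.6751
    cross x-line → (0,4), t=5.0211 (wall)
  → r_1 = 5.0211
beam 2: φ=90°, α=285°
  d=(0.2588,-0.9659)  start (5,6)  tX=0.5796 tY=0.2174  stride 1/|dx|=3.8637 1/|dy|=1.0353
    cross y-line → (5,5), t=0.2174
    cross x-line → (6,5), t=0.5796 (wall)
  → r_2 = 0.5796
beam 3: φ=180°, α=15°
  d=(0.9659,0.2588)  start (5,6)  tX=0.1553 tY=3.0523  stride 1/|dx|=1.0353 1/|dy|=3.8637
    cross x-line → (6,6), t=0.1553 (wall)
  → r_3 = 0.1553
beam 4: φ=270°, α=105°
  d=(-0.2588,0.9659)  start (5,6)  tX=3.2841 tY=0.8179  stride 1/|dx|=3.8637 1/|dy|=1.0353
    cross y-line → (5,7), t=0.8179 (wall)
  → r_4 = 0.8179

ranges = [5.0211, 0.5796, 0.1553, 0.8179]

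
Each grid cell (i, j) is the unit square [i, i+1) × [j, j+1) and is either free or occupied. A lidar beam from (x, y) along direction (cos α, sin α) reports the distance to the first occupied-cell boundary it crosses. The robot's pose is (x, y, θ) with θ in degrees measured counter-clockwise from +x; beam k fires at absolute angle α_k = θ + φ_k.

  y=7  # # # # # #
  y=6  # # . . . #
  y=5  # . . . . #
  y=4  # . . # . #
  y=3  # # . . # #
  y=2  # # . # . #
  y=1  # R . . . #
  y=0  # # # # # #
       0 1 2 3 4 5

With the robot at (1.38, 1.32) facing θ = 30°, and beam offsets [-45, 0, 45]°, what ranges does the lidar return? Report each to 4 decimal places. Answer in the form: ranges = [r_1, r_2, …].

ranges = [1.2364, 1.8706, 0.7040]

beam 1: φ=-45°, α=345°
  direction (0.9659, -0.2588); cell (1,1); t to first gridline: x 0.6419, y 1.2364 (then +1.0353 / +3.8637)
    (2,1) via x @ 0.6419
    (2,0) via y @ 1.2364  # hit
  → r_1 = 1.2364
beam 2: φ=0°, α=30°
  direction (0.8660, 0.5000); cell (1,1); t to first gridline: x 0.7159, y 1.3600 (then +1.1547 / +2.0000)
    (2,1) via x @ 0.7159
    (2,2) via y @ 1.3600
    (3,2) via x @ 1.8706  # hit
  → r_2 = 1.8706
beam 3: φ=45°, α=75°
  direction (0.2588, 0.9659); cell (1,1); t to first gridline: x 2.3955, y 0.7040 (then +3.8637 / +1.0353)
    (1,2) via y @ 0.7040  # hit
  → r_3 = 0.7040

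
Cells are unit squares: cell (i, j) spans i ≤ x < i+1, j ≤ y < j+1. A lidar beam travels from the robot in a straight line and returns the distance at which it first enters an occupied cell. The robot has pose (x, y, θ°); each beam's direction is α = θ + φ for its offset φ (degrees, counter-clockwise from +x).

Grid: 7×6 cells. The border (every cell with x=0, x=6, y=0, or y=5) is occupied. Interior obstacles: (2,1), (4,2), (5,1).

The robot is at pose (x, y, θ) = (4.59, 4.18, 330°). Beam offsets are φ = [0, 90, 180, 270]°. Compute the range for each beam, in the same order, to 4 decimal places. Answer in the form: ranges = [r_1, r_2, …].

beam 1: φ=0°, α=330°
  direction (0.8660, -0.5000); cell (4,4); t to first gridline: x 0.4734, y 0.3600 (then +1.1547 / +2.0000)
    (4,3) via y @ 0.3600
    (5,3) via x @ 0.4734
    (6,3) via x @ 1.6281  # hit
  → r_1 = 1.6281
beam 2: φ=90°, α=60°
  direction (0.5000, 0.8660); cell (4,4); t to first gridline: x 0.8200, y 0.9469 (then +2.0000 / +1.1547)
    (5,4) via x @ 0.8200
    (5,5) via y @ 0.9469  # hit
  → r_2 = 0.9469
beam 3: φ=180°, α=150°
  direction (-0.8660, 0.5000); cell (4,4); t to first gridline: x 0.6813, y 1.6400 (then +1.1547 / +2.0000)
    (3,4) via x @ 0.6813
    (3,5) via y @ 1.6400  # hit
  → r_3 = 1.6400
beam 4: φ=270°, α=240°
  direction (-0.5000, -0.8660); cell (4,4); t to first gridline: x 1.1800, y 0.2078 (then +2.0000 / +1.1547)
    (4,3) via y @ 0.2078
    (3,3) via x @ 1.1800
    (3,2) via y @ 1.3625
    (3,1) via y @ 2.5172
    (2,1) via x @ 3.1800  # hit
  → r_4 = 3.1800

ranges = [1.6281, 0.9469, 1.6400, 3.1800]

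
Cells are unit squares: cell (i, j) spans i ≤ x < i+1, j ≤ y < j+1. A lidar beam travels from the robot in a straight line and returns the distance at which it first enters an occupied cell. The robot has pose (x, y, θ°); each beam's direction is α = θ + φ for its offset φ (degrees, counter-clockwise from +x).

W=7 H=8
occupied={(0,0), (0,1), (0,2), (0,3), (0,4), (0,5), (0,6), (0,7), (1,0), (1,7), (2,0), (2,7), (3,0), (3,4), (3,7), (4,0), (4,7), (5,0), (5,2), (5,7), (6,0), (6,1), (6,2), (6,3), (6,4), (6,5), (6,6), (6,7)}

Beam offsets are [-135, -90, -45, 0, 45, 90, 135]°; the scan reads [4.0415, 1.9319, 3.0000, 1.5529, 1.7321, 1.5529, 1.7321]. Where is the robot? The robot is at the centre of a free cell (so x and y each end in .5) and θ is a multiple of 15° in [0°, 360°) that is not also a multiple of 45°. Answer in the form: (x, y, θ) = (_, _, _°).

(x, y, θ) = (2.5, 2.5, 165°)

Enumerate (i+0.5, j+0.5, θ) over the 28 free cells and 16 admissible headings. For each, cast all 7 beams and compare to the given ranges.
  (2.5, 4.5, 150°): beam 1 = 0.5176 ≠ 4.0415 ✗
  (1.5, 1.5, 165°): beam 1 = 5.1962 ≠ 4.0415 ✗
  (1.5, 4.5, 345°): beam 1 = 0.5774 ≠ 4.0415 ✗
  …
  (2.5, 2.5, 165°): r_1=4.0415, r_2=1.9319, r_3=3.0000, r_4=1.5529, r_5=1.7321, r_6=1.5529, r_7=1.7321 — all match ✓
Only this pose fits every beam.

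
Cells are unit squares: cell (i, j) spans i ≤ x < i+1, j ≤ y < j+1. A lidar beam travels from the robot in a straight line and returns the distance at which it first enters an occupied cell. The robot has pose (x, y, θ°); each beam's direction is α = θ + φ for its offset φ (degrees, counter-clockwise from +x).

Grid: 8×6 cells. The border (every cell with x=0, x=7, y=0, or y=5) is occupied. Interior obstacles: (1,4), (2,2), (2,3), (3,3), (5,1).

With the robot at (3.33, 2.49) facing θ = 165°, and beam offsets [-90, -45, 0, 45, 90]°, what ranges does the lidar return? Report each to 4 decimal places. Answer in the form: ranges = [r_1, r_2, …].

beam 1: φ=-90°, α=75°
  direction (0.2588, 0.9659); cell (3,2); t to first gridline: x 2.5887, y 0.5280 (then +3.8637 / +1.0353)
    (3,3) via y @ 0.5280  # hit
  → r_1 = 0.5280
beam 2: φ=-45°, α=120°
  direction (-0.5000, 0.8660); cell (3,2); t to first gridline: x 0.6600, y 0.5889 (then +2.0000 / +1.1547)
    (3,3) via y @ 0.5889  # hit
  → r_2 = 0.5889
beam 3: φ=0°, α=165°
  direction (-0.9659, 0.2588); cell (3,2); t to first gridline: x 0.3416, y 1.9705 (then +1.0353 / +3.8637)
    (2,2) via x @ 0.3416  # hit
  → r_3 = 0.3416
beam 4: φ=45°, α=210°
  direction (-0.8660, -0.5000); cell (3,2); t to first gridline: x 0.3811, y 0.9800 (then +1.1547 / +2.0000)
    (2,2) via x @ 0.3811  # hit
  → r_4 = 0.3811
beam 5: φ=90°, α=255°
  direction (-0.2588, -0.9659); cell (3,2); t to first gridline: x 1.2750, y 0.5073 (then +3.8637 / +1.0353)
    (3,1) via y @ 0.5073
    (2,1) via x @ 1.2750
    (2,0) via y @ 1.5426  # hit
  → r_5 = 1.5426

ranges = [0.5280, 0.5889, 0.3416, 0.3811, 1.5426]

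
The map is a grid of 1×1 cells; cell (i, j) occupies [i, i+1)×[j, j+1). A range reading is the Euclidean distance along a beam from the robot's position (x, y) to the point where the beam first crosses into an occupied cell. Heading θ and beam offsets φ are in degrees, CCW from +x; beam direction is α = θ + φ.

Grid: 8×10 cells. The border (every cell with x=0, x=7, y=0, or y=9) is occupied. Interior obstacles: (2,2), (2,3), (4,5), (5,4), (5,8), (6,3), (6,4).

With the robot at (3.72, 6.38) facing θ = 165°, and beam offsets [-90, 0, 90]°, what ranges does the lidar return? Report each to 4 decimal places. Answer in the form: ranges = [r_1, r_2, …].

ranges = [2.7124, 2.8160, 2.7819]

beam 1: φ=-90°, α=75°
  dir = (cos 75°, sin 75°) = (0.2588, 0.9659); from cell (3,6)
  next x-line at t=1.0818, next y-line at t=0.6419; Δt_x=3.8637, Δt_y=1.0353
    y: enter (3,7) at t=0.6419
    x: enter (4,7) at t=1.0818
    y: enter (4,8) at t=1.6771
    y: enter (4,9) at t=2.7124 ← occupied
  → r_1 = 2.7124
beam 2: φ=0°, α=165°
  dir = (cos 165°, sin 165°) = (-0.9659, 0.2588); from cell (3,6)
  next x-line at t=0.7454, next y-line at t=2.3955; Δt_x=1.0353, Δt_y=3.8637
    x: enter (2,6) at t=0.7454
    x: enter (1,6) at t=1.7807
    y: enter (1,7) at t=2.3955
    x: enter (0,7) at t=2.8160 ← occupied
  → r_2 = 2.8160
beam 3: φ=90°, α=255°
  dir = (cos 255°, sin 255°) = (-0.2588, -0.9659); from cell (3,6)
  next x-line at t=2.7819, next y-line at t=0.3934; Δt_x=3.8637, Δt_y=1.0353
    y: enter (3,5) at t=0.3934
    y: enter (3,4) at t=1.4287
    y: enter (3,3) at t=2.4640
    x: enter (2,3) at t=2.7819 ← occupied
  → r_3 = 2.7819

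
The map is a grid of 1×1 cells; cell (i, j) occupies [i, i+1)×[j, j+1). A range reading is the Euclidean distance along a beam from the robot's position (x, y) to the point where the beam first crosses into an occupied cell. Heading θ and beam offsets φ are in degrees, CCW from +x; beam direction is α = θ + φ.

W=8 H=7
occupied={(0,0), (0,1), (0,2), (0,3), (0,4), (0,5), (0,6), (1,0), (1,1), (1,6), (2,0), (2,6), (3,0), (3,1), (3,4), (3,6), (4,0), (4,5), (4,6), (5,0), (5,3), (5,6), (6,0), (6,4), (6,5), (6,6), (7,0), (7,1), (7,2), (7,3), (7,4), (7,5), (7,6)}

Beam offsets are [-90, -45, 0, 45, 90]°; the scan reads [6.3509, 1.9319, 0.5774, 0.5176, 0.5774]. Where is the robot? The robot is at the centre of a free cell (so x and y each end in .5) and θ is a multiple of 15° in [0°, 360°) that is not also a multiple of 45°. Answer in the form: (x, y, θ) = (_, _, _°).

(x, y, θ) = (6.5, 1.5, 240°)

The pose lattice has 23·16 = 368 candidates. Test each by forward raycasting.
  (2.5, 2.5, 120°): beam 1 = 2.8868 ≠ 6.3509 ✗
  (4.5, 3.5, 330°): beam 1 = 1.7321 ≠ 6.3509 ✗
  (3.5, 5.5, 120°): beam 1 = 0.5774 ≠ 6.3509 ✗
  (2.5, 5.5, 240°): beam 1 = 1.0000 ≠ 6.3509 ✗
  …
  (6.5, 1.5, 240°): r_1=6.3509, r_2=1.9319, r_3=0.5774, r_4=0.5176, r_5=0.5774 — all match ✓
Only this pose fits every beam.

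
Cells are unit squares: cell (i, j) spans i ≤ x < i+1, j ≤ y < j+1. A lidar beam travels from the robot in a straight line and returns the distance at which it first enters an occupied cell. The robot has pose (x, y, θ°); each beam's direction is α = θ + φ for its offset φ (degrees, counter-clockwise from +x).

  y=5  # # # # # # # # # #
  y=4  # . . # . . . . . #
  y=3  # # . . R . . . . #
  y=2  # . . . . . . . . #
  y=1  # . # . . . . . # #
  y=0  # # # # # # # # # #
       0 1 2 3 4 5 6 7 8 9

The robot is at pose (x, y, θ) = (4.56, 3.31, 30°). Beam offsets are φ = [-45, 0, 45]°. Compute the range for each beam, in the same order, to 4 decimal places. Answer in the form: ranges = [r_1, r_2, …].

beam 1: φ=-45°, α=345°
  direction (0.9659, -0.2588); cell (4,3); t to first gridline: x 0.4555, y 1.1977 (then +1.0353 / +3.8637)
    (5,3) via x @ 0.4555
    (5,2) via y @ 1.1977
    (6,2) via x @ 1.4908
    (7,2) via x @ 2.5261
    (8,2) via x @ 3.5614
    (9,2) via x @ 4.5966  # hit
  → r_1 = 4.5966
beam 2: φ=0°, α=30°
  direction (0.8660, 0.5000); cell (4,3); t to first gridline: x 0.5081, y 1.3800 (then +1.1547 / +2.0000)
    (5,3) via x @ 0.5081
    (5,4) via y @ 1.3800
    (6,4) via x @ 1.6628
    (7,4) via x @ 2.8175
    (7,5) via y @ 3.3800  # hit
  → r_2 = 3.3800
beam 3: φ=45°, α=75°
  direction (0.2588, 0.9659); cell (4,3); t to first gridline: x 1.7000, y 0.7143 (then +3.8637 / +1.0353)
    (4,4) via y @ 0.7143
    (5,4) via x @ 1.7000
    (5,5) via y @ 1.7496  # hit
  → r_3 = 1.7496

ranges = [4.5966, 3.3800, 1.7496]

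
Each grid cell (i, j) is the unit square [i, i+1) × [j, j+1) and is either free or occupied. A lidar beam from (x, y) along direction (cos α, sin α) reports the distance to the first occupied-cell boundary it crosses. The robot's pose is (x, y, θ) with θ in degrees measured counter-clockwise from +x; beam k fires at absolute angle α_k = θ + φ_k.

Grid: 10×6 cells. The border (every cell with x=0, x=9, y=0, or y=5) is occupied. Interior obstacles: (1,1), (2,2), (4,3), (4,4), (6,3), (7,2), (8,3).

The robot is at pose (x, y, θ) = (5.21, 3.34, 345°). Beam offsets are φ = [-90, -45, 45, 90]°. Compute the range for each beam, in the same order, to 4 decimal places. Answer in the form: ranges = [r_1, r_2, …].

beam 1: φ=-90°, α=255°
  d=(-0.2588,-0.9659)  start (5,3)  tX=0.8114 tY=0.3520  stride 1/|dx|=3.8637 1/|dy|=1.0353
    cross y-line → (5,2), t=0.3520
    cross x-line → (4,2), t=0.8114
    cross y-line → (4,1), t=1.3873
    cross y-line → (4,0), t=2.4225 (wall)
  → r_1 = 2.4225
beam 2: φ=-45°, α=300°
  d=(0.5000,-0.8660)  start (5,3)  tX=1.5800 tY=0.3926  stride 1/|dx|=2.0000 1/|dy|=1.1547
    cross y-line → (5,2), t=0.3926
    cross y-line → (5,1), t=1.5473
    cross x-line → (6,1), t=1.5800
    cross y-line → (6,0), t=2.7020 (wall)
  → r_2 = 2.7020
beam 3: φ=45°, α=30°
  d=(0.8660,0.5000)  start (5,3)  tX=0.9122 tY=1.3200  stride 1/|dx|=1.1547 1/|dy|=2.0000
    cross x-line → (6,3), t=0.9122 (wall)
  → r_3 = 0.9122
beam 4: φ=90°, α=75°
  d=(0.2588,0.9659)  start (5,3)  tX=3.0523 tY=0.6833  stride 1/|dx|=3.8637 1/|dy|=1.0353
    cross y-line → (5,4), t=0.6833
    cross y-line → (5,5), t=1.7186 (wall)
  → r_4 = 1.7186

ranges = [2.4225, 2.7020, 0.9122, 1.7186]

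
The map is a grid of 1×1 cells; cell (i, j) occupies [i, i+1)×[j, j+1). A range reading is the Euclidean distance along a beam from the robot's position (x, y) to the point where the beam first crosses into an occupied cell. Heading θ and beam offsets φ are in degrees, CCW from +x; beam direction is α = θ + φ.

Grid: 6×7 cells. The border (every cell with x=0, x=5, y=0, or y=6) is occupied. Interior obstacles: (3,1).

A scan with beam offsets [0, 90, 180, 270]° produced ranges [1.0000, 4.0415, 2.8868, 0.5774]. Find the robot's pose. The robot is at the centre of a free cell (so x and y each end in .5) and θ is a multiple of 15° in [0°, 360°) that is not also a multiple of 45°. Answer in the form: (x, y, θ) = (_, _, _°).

(x, y, θ) = (1.5, 3.5, 240°)

Candidates: 19 free-cell centres × 16 headings = 304 poses. Raycast each; keep the one whose scan matches to 4 dp.
  (3.5, 3.5, 300°): beam 1 = 2.8868 ≠ 1.0000 ✗
  (2.5, 1.5, 60°): beam 1 = 5.0000 ≠ 1.0000 ✗
  (1.5, 2.5, 330°): beam 1 = 1.7321 ≠ 1.0000 ✗
  (3.5, 3.5, 165°): beam 1 = 2.5882 ≠ 1.0000 ✗
  …
  (1.5, 3.5, 240°): r_1=1.0000, r_2=4.0415, r_3=2.8868, r_4=0.5774 — all match ✓
No second candidate reproduces the full scan.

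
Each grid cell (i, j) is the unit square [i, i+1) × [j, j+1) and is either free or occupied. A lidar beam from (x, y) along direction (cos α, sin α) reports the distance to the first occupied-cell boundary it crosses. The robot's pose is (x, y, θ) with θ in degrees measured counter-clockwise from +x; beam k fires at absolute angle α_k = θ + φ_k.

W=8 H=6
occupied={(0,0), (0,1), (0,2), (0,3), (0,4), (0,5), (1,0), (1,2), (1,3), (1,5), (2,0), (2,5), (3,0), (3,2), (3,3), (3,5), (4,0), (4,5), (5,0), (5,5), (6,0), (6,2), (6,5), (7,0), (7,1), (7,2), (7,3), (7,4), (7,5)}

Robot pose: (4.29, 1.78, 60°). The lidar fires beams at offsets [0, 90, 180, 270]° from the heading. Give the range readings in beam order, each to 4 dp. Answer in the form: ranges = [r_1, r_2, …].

ranges = [3.7181, 0.4400, 0.9007, 1.5600]

beam 1: φ=0°, α=60°
  cosα=0.5000 sinα=0.8660 | (4,1) | tMaxX 1.4200 tMaxY 0.2540 | tΔX 2.0000 tΔY 1.1547
    t=0.2540 [y] (4,2)
    t=1.4087 [y] (4,3)
    t=1.4200 [x] (5,3)
    t=2.5634 [y] (5,4)
    t=3.4200 [x] (6,4)
    t=3.7181 [y] (6,5) — stop
  → r_1 = 3.7181
beam 2: φ=90°, α=150°
  cosα=-0.8660 sinα=0.5000 | (4,1) | tMaxX 0.3349 tMaxY 0.4400 | tΔX 1.1547 tΔY 2.0000
    t=0.3349 [x] (3,1)
    t=0.4400 [y] (3,2) — stop
  → r_2 = 0.4400
beam 3: φ=180°, α=240°
  cosα=-0.5000 sinα=-0.8660 | (4,1) | tMaxX 0.5800 tMaxY 0.9007 | tΔX 2.0000 tΔY 1.1547
    t=0.5800 [x] (3,1)
    t=0.9007 [y] (3,0) — stop
  → r_3 = 0.9007
beam 4: φ=270°, α=330°
  cosα=0.8660 sinα=-0.5000 | (4,1) | tMaxX 0.8198 tMaxY 1.5600 | tΔX 1.1547 tΔY 2.0000
    t=0.8198 [x] (5,1)
    t=1.5600 [y] (5,0) — stop
  → r_4 = 1.5600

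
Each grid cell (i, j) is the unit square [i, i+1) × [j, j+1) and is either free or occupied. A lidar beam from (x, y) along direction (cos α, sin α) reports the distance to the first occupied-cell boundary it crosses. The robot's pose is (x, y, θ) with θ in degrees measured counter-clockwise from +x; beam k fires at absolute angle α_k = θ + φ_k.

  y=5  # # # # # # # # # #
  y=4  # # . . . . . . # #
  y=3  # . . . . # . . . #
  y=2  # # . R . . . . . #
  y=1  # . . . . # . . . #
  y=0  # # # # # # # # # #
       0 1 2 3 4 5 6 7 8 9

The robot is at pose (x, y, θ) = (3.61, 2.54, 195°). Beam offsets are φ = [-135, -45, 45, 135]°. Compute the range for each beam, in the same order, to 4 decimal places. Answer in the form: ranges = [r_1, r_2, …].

beam 1: φ=-135°, α=60°
  cosα=0.5000 sinα=0.8660 | (3,2) | tMaxX 0.7800 tMaxY 0.5312 | tΔX 2.0000 tΔY 1.1547
    t=0.5312 [y] (3,3)
    t=0.7800 [x] (4,3)
    t=1.6859 [y] (4,4)
    t=2.7800 [x] (5,4)
    t=2.8406 [y] (5,5) — stop
  → r_1 = 2.8406
beam 2: φ=-45°, α=150°
  cosα=-0.8660 sinα=0.5000 | (3,2) | tMaxX 0.7044 tMaxY 0.9200 | tΔX 1.1547 tΔY 2.0000
    t=0.7044 [x] (2,2)
    t=0.9200 [y] (2,3)
    t=1.8591 [x] (1,3)
    t=2.9200 [y] (1,4) — stop
  → r_2 = 2.9200
beam 3: φ=45°, α=240°
  cosα=-0.5000 sinα=-0.8660 | (3,2) | tMaxX 1.2200 tMaxY 0.6235 | tΔX 2.0000 tΔY 1.1547
    t=0.6235 [y] (3,1)
    t=1.2200 [x] (2,1)
    t=1.7782 [y] (2,0) — stop
  → r_3 = 1.7782
beam 4: φ=135°, α=330°
  cosα=0.8660 sinα=-0.5000 | (3,2) | tMaxX 0.4503 tMaxY 1.0800 | tΔX 1.1547 tΔY 2.0000
    t=0.4503 [x] (4,2)
    t=1.0800 [y] (4,1)
    t=1.6050 [x] (5,1) — stop
  → r_4 = 1.6050

ranges = [2.8406, 2.9200, 1.7782, 1.6050]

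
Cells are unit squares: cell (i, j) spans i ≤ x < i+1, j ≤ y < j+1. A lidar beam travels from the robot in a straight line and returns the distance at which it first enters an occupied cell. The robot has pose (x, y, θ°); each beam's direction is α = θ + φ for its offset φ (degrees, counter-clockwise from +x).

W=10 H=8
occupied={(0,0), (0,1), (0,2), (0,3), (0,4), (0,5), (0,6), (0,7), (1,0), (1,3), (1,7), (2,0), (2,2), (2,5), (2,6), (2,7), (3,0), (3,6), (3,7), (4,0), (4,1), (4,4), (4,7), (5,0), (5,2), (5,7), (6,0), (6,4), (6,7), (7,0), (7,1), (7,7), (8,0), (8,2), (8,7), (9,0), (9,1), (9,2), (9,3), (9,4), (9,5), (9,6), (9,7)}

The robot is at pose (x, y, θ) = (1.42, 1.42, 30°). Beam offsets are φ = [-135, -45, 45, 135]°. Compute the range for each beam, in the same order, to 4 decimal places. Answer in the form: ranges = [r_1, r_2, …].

ranges = [0.4348, 1.6228, 1.6357, 0.4348]

beam 1: φ=-135°, α=255°
  dir = (cos 255°, sin 255°) = (-0.2588, -0.9659); from cell (1,1)
  next x-line at t=1.6228, next y-line at t=0.4348; Δt_x=3.8637, Δt_y=1.0353
    y: enter (1,0) at t=0.4348 ← occupied
  → r_1 = 0.4348
beam 2: φ=-45°, α=345°
  dir = (cos 345°, sin 345°) = (0.9659, -0.2588); from cell (1,1)
  next x-line at t=0.6005, next y-line at t=1.6228; Δt_x=1.0353, Δt_y=3.8637
    x: enter (2,1) at t=0.6005
    y: enter (2,0) at t=1.6228 ← occupied
  → r_2 = 1.6228
beam 3: φ=45°, α=75°
  dir = (cos 75°, sin 75°) = (0.2588, 0.9659); from cell (1,1)
  next x-line at t=2.2409, next y-line at t=0.6005; Δt_x=3.8637, Δt_y=1.0353
    y: enter (1,2) at t=0.6005
    y: enter (1,3) at t=1.6357 ← occupied
  → r_3 = 1.6357
beam 4: φ=135°, α=165°
  dir = (cos 165°, sin 165°) = (-0.9659, 0.2588); from cell (1,1)
  next x-line at t=0.4348, next y-line at t=2.2409; Δt_x=1.0353, Δt_y=3.8637
    x: enter (0,1) at t=0.4348 ← occupied
  → r_4 = 0.4348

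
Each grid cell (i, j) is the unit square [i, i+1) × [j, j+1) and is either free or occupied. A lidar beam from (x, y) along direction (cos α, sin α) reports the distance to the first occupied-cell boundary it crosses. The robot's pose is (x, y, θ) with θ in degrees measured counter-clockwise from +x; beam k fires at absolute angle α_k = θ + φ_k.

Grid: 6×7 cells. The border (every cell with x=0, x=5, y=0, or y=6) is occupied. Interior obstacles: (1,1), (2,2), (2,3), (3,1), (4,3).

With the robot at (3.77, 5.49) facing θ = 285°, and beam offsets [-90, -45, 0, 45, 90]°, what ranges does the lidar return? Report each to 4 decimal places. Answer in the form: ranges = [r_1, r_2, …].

ranges = [2.8677, 1.7205, 1.5426, 1.4203, 1.2734]

beam 1: φ=-90°, α=195°
  dir = (cos 195°, sin 195°) = (-0.9659, -0.2588); from cell (3,5)
  next x-line at t=0.7972, next y-line at t=1.8932; Δt_x=1.0353, Δt_y=3.8637
    x: enter (2,5) at t=0.7972
    x: enter (1,5) at t=1.8324
    y: enter (1,4) at t=1.8932
    x: enter (0,4) at t=2.8677 ← occupied
  → r_1 = 2.8677
beam 2: φ=-45°, α=240°
  dir = (cos 240°, sin 240°) = (-0.5000, -0.8660); from cell (3,5)
  next x-line at t=1.5400, next y-line at t=0.5658; Δt_x=2.0000, Δt_y=1.1547
    y: enter (3,4) at t=0.5658
    x: enter (2,4) at t=1.5400
    y: enter (2,3) at t=1.7205 ← occupied
  → r_2 = 1.7205
beam 3: φ=0°, α=285°
  dir = (cos 285°, sin 285°) = (0.2588, -0.9659); from cell (3,5)
  next x-line at t=0.8887, next y-line at t=0.5073; Δt_x=3.8637, Δt_y=1.0353
    y: enter (3,4) at t=0.5073
    x: enter (4,4) at t=0.8887
    y: enter (4,3) at t=1.5426 ← occupied
  → r_3 = 1.5426
beam 4: φ=45°, α=330°
  dir = (cos 330°, sin 330°) = (0.8660, -0.5000); from cell (3,5)
  next x-line at t=0.2656, next y-line at t=0.9800; Δt_x=1.1547, Δt_y=2.0000
    x: enter (4,5) at t=0.2656
    y: enter (4,4) at t=0.9800
    x: enter (5,4) at t=1.4203 ← occupied
  → r_4 = 1.4203
beam 5: φ=90°, α=15°
  dir = (cos 15°, sin 15°) = (0.9659, 0.2588); from cell (3,5)
  next x-line at t=0.2381, next y-line at t=1.9705; Δt_x=1.0353, Δt_y=3.8637
    x: enter (4,5) at t=0.2381
    x: enter (5,5) at t=1.2734 ← occupied
  → r_5 = 1.2734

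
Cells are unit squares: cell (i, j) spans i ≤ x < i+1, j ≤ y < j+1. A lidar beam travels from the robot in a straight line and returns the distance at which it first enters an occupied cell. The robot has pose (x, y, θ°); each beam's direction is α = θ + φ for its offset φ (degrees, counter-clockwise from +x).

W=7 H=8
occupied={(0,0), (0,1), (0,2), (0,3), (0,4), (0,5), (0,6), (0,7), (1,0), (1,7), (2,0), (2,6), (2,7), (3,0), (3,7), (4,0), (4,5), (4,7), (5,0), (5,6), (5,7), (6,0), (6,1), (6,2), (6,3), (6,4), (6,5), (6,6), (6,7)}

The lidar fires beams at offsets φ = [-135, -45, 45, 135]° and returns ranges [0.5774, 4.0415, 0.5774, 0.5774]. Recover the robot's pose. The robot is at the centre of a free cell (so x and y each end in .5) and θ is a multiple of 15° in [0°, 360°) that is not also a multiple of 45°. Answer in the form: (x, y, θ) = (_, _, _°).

(x, y, θ) = (4.5, 6.5, 255°)

Enumerate (i+0.5, j+0.5, θ) over the 27 free cells and 16 admissible headings. For each, cast all 4 beams and compare to the given ranges.
  (4.5, 3.5, 330°): beam 1 = 3.6235 ≠ 0.5774 ✗
  (3.5, 2.5, 255°): beam 1 = 5.0000 ≠ 0.5774 ✗
  (1.5, 4.5, 75°): beam 1 = 4.0415 ≠ 0.5774 ✗
  (4.5, 1.5, 330°): beam 1 = 1.9319 ≠ 0.5774 ✗
  …
  (4.5, 6.5, 255°): r_1=0.5774, r_2=4.0415, r_3=0.5774, r_4=0.5774 — all match ✓
Only this pose fits every beam.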